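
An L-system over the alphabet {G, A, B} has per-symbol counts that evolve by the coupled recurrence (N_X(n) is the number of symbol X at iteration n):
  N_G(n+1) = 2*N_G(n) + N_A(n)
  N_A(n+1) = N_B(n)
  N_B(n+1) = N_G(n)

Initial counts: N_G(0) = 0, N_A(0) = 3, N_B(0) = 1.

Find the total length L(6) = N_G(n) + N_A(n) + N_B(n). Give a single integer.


Answer: 252

Derivation:
Step 0: N_G=0, N_A=3, N_B=1, L=4
Step 1: N_G=3, N_A=1, N_B=0, L=4
Step 2: N_G=7, N_A=0, N_B=3, L=10
Step 3: N_G=14, N_A=3, N_B=7, L=24
Step 4: N_G=31, N_A=7, N_B=14, L=52
Step 5: N_G=69, N_A=14, N_B=31, L=114
Step 6: N_G=152, N_A=31, N_B=69, L=252


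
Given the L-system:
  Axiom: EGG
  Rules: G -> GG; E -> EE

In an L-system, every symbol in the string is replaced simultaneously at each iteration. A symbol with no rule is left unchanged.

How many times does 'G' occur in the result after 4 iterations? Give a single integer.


Answer: 32

Derivation:
Step 0: EGG  (2 'G')
Step 1: EEGGGG  (4 'G')
Step 2: EEEEGGGGGGGG  (8 'G')
Step 3: EEEEEEEEGGGGGGGGGGGGGGGG  (16 'G')
Step 4: EEEEEEEEEEEEEEEEGGGGGGGGGGGGGGGGGGGGGGGGGGGGGGGG  (32 'G')


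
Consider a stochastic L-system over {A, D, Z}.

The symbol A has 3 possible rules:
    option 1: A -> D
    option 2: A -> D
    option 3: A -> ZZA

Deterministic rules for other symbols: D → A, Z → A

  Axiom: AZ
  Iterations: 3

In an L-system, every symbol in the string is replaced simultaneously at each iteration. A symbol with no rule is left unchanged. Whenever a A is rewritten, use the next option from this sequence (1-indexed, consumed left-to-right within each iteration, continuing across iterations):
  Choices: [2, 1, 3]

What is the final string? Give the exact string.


Answer: ZZAA

Derivation:
Step 0: AZ
Step 1: DA  (used choices [2])
Step 2: AD  (used choices [1])
Step 3: ZZAA  (used choices [3])


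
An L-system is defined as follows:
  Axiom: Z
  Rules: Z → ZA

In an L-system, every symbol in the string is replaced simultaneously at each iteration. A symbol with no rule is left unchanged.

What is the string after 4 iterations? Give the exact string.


Step 0: Z
Step 1: ZA
Step 2: ZAA
Step 3: ZAAA
Step 4: ZAAAA

Answer: ZAAAA


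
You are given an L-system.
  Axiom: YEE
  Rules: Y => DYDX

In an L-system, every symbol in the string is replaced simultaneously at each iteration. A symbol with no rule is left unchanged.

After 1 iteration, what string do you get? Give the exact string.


Answer: DYDXEE

Derivation:
Step 0: YEE
Step 1: DYDXEE


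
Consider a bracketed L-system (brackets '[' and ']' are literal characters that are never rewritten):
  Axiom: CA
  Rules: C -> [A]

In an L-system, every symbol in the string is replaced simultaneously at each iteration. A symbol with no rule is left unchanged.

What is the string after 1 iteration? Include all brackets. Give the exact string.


Step 0: CA
Step 1: [A]A

Answer: [A]A


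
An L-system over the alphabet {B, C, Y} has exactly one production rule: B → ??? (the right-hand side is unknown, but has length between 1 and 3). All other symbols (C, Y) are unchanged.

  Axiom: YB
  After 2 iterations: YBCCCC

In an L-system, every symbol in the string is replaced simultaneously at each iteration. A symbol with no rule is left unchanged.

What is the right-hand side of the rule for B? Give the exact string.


Answer: BCC

Derivation:
Trying B → BCC:
  Step 0: YB
  Step 1: YBCC
  Step 2: YBCCCC
Matches the given result.


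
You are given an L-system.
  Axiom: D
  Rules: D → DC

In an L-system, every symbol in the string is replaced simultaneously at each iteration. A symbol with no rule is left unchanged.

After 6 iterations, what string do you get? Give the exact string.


Step 0: D
Step 1: DC
Step 2: DCC
Step 3: DCCC
Step 4: DCCCC
Step 5: DCCCCC
Step 6: DCCCCCC

Answer: DCCCCCC


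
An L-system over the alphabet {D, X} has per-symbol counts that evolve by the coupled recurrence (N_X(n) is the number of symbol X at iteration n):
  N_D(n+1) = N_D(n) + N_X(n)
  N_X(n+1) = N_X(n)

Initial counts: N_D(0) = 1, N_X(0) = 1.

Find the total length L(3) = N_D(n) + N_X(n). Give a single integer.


Answer: 5

Derivation:
Step 0: N_D=1, N_X=1, L=2
Step 1: N_D=2, N_X=1, L=3
Step 2: N_D=3, N_X=1, L=4
Step 3: N_D=4, N_X=1, L=5


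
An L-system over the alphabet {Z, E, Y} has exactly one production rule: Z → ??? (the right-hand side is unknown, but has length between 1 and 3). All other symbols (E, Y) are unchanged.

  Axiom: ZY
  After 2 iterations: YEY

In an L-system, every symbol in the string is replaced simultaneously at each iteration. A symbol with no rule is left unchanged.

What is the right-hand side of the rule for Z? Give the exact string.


Trying Z → YE:
  Step 0: ZY
  Step 1: YEY
  Step 2: YEY
Matches the given result.

Answer: YE


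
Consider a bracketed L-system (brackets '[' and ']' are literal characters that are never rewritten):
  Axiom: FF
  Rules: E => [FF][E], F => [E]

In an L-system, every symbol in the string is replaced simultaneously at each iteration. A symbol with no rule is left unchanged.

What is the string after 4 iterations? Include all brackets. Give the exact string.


Answer: [[[[FF][E]][[FF][E]]][[[E][E]][[FF][E]]]][[[[FF][E]][[FF][E]]][[[E][E]][[FF][E]]]]

Derivation:
Step 0: FF
Step 1: [E][E]
Step 2: [[FF][E]][[FF][E]]
Step 3: [[[E][E]][[FF][E]]][[[E][E]][[FF][E]]]
Step 4: [[[[FF][E]][[FF][E]]][[[E][E]][[FF][E]]]][[[[FF][E]][[FF][E]]][[[E][E]][[FF][E]]]]


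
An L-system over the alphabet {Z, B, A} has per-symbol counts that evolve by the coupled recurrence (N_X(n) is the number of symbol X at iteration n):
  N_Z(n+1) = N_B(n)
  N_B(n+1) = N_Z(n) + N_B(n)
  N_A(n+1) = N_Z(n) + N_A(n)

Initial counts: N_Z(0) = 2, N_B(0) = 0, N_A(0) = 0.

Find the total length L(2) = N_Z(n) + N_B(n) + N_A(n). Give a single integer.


Step 0: N_Z=2, N_B=0, N_A=0, L=2
Step 1: N_Z=0, N_B=2, N_A=2, L=4
Step 2: N_Z=2, N_B=2, N_A=2, L=6

Answer: 6


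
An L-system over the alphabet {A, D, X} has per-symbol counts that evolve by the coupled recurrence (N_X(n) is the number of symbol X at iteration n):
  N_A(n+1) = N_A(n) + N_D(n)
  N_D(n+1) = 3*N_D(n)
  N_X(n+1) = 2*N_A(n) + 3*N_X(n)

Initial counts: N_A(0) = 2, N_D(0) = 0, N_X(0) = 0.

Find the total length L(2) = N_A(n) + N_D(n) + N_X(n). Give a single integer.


Answer: 18

Derivation:
Step 0: N_A=2, N_D=0, N_X=0, L=2
Step 1: N_A=2, N_D=0, N_X=4, L=6
Step 2: N_A=2, N_D=0, N_X=16, L=18


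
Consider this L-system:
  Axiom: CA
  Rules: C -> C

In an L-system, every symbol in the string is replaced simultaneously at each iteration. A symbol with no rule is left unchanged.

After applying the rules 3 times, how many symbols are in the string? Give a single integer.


Answer: 2

Derivation:
Step 0: length = 2
Step 1: length = 2
Step 2: length = 2
Step 3: length = 2


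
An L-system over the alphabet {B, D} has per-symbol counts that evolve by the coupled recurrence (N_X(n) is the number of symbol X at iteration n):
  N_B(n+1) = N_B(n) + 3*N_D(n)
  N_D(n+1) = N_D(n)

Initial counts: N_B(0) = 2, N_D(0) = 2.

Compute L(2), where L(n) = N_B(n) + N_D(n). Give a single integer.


Step 0: N_B=2, N_D=2, L=4
Step 1: N_B=8, N_D=2, L=10
Step 2: N_B=14, N_D=2, L=16

Answer: 16


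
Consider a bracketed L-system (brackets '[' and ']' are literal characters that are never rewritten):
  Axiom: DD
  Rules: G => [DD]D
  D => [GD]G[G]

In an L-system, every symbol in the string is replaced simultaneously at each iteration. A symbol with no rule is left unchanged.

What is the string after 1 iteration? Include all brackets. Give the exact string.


Answer: [GD]G[G][GD]G[G]

Derivation:
Step 0: DD
Step 1: [GD]G[G][GD]G[G]


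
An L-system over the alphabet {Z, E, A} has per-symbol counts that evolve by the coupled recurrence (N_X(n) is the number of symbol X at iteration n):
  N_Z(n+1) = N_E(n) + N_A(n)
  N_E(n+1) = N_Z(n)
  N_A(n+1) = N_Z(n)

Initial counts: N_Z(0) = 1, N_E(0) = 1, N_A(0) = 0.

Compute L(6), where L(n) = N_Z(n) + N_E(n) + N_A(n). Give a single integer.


Step 0: N_Z=1, N_E=1, N_A=0, L=2
Step 1: N_Z=1, N_E=1, N_A=1, L=3
Step 2: N_Z=2, N_E=1, N_A=1, L=4
Step 3: N_Z=2, N_E=2, N_A=2, L=6
Step 4: N_Z=4, N_E=2, N_A=2, L=8
Step 5: N_Z=4, N_E=4, N_A=4, L=12
Step 6: N_Z=8, N_E=4, N_A=4, L=16

Answer: 16


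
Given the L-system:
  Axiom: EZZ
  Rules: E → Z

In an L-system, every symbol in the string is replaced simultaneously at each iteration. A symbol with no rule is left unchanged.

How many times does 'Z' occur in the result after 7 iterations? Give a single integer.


Step 0: EZZ  (2 'Z')
Step 1: ZZZ  (3 'Z')
Step 2: ZZZ  (3 'Z')
Step 3: ZZZ  (3 'Z')
Step 4: ZZZ  (3 'Z')
Step 5: ZZZ  (3 'Z')
Step 6: ZZZ  (3 'Z')
Step 7: ZZZ  (3 'Z')

Answer: 3


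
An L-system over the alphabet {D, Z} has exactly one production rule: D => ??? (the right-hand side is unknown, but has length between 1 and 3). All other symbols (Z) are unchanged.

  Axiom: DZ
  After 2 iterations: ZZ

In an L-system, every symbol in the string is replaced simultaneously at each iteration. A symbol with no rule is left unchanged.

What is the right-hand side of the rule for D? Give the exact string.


Answer: Z

Derivation:
Trying D => Z:
  Step 0: DZ
  Step 1: ZZ
  Step 2: ZZ
Matches the given result.


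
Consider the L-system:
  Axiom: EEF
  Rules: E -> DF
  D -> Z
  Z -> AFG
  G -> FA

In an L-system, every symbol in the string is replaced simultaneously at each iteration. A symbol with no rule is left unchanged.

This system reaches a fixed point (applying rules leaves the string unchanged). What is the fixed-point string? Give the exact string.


Step 0: EEF
Step 1: DFDFF
Step 2: ZFZFF
Step 3: AFGFAFGFF
Step 4: AFFAFAFFAFF
Step 5: AFFAFAFFAFF  (unchanged — fixed point at step 4)

Answer: AFFAFAFFAFF


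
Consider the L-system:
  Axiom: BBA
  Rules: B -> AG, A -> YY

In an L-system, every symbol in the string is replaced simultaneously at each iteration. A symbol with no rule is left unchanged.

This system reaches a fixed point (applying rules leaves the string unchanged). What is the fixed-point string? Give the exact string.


Step 0: BBA
Step 1: AGAGYY
Step 2: YYGYYGYY
Step 3: YYGYYGYY  (unchanged — fixed point at step 2)

Answer: YYGYYGYY


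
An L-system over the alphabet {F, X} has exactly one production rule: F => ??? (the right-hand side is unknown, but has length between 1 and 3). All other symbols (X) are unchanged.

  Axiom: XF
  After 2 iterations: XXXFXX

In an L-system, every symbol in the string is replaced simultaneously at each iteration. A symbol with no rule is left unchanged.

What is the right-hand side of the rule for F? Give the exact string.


Answer: XFX

Derivation:
Trying F => XFX:
  Step 0: XF
  Step 1: XXFX
  Step 2: XXXFXX
Matches the given result.


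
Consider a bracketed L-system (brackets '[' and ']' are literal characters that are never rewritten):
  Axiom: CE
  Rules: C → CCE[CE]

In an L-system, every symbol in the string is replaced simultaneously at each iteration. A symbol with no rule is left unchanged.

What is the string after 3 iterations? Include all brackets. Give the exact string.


Answer: CCE[CE]CCE[CE]E[CCE[CE]E]CCE[CE]CCE[CE]E[CCE[CE]E]E[CCE[CE]CCE[CE]E[CCE[CE]E]E]E

Derivation:
Step 0: CE
Step 1: CCE[CE]E
Step 2: CCE[CE]CCE[CE]E[CCE[CE]E]E
Step 3: CCE[CE]CCE[CE]E[CCE[CE]E]CCE[CE]CCE[CE]E[CCE[CE]E]E[CCE[CE]CCE[CE]E[CCE[CE]E]E]E


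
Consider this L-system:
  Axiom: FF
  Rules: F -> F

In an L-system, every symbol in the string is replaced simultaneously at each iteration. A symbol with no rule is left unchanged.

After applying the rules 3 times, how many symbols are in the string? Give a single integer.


Answer: 2

Derivation:
Step 0: length = 2
Step 1: length = 2
Step 2: length = 2
Step 3: length = 2


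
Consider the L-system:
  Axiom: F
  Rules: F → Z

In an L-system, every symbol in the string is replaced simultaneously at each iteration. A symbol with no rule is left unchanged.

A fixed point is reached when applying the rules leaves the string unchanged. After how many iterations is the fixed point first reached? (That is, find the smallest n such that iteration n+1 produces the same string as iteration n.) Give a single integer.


Step 0: F
Step 1: Z
Step 2: Z  (unchanged — fixed point at step 1)

Answer: 1


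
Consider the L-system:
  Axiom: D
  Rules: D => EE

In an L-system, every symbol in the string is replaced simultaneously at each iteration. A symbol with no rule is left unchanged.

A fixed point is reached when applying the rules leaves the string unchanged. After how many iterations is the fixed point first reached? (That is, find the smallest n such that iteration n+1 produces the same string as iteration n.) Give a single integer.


Answer: 1

Derivation:
Step 0: D
Step 1: EE
Step 2: EE  (unchanged — fixed point at step 1)


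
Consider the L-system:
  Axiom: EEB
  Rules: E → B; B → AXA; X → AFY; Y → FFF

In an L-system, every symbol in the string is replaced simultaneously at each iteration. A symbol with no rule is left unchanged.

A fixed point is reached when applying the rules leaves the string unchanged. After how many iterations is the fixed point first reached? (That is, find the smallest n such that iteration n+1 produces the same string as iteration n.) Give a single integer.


Step 0: EEB
Step 1: BBAXA
Step 2: AXAAXAAAFYA
Step 3: AAFYAAAFYAAAFFFFA
Step 4: AAFFFFAAAFFFFAAAFFFFA
Step 5: AAFFFFAAAFFFFAAAFFFFA  (unchanged — fixed point at step 4)

Answer: 4


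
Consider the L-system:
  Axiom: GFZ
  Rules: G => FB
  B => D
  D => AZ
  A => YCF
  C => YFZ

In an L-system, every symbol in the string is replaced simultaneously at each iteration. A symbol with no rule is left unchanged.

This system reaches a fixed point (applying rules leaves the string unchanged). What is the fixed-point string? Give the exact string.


Step 0: GFZ
Step 1: FBFZ
Step 2: FDFZ
Step 3: FAZFZ
Step 4: FYCFZFZ
Step 5: FYYFZFZFZ
Step 6: FYYFZFZFZ  (unchanged — fixed point at step 5)

Answer: FYYFZFZFZ


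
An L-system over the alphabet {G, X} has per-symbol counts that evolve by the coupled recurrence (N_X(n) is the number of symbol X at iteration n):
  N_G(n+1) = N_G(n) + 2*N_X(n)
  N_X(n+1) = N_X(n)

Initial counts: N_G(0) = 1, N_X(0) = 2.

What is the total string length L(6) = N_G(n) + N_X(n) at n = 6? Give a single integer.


Answer: 27

Derivation:
Step 0: N_G=1, N_X=2, L=3
Step 1: N_G=5, N_X=2, L=7
Step 2: N_G=9, N_X=2, L=11
Step 3: N_G=13, N_X=2, L=15
Step 4: N_G=17, N_X=2, L=19
Step 5: N_G=21, N_X=2, L=23
Step 6: N_G=25, N_X=2, L=27


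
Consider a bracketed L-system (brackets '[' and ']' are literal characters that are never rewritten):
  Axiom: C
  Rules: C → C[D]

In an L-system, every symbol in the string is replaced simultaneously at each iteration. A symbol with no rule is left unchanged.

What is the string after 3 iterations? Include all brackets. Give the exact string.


Step 0: C
Step 1: C[D]
Step 2: C[D][D]
Step 3: C[D][D][D]

Answer: C[D][D][D]


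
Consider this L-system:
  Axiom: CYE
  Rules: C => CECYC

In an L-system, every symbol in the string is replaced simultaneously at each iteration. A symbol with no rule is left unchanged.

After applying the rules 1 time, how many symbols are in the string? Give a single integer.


Answer: 7

Derivation:
Step 0: length = 3
Step 1: length = 7


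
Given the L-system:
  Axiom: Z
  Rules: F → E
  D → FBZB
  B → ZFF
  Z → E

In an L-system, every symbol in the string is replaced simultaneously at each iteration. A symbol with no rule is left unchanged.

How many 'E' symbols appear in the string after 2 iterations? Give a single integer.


Answer: 1

Derivation:
Step 0: Z  (0 'E')
Step 1: E  (1 'E')
Step 2: E  (1 'E')


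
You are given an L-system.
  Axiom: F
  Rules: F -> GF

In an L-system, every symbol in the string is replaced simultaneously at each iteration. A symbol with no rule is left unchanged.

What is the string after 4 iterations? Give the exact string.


Step 0: F
Step 1: GF
Step 2: GGF
Step 3: GGGF
Step 4: GGGGF

Answer: GGGGF


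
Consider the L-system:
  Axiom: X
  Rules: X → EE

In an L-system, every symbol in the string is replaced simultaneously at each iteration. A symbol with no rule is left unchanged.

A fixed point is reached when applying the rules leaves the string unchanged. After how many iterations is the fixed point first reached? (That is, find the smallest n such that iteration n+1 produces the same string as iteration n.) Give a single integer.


Step 0: X
Step 1: EE
Step 2: EE  (unchanged — fixed point at step 1)

Answer: 1


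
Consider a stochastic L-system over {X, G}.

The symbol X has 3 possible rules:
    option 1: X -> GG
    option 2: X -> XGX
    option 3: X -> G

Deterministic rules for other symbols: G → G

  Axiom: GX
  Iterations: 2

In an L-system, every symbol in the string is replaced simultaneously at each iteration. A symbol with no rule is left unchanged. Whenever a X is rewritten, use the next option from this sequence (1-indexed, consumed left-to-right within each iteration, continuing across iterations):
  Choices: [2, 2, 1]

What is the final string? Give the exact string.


Step 0: GX
Step 1: GXGX  (used choices [2])
Step 2: GXGXGGG  (used choices [2, 1])

Answer: GXGXGGG


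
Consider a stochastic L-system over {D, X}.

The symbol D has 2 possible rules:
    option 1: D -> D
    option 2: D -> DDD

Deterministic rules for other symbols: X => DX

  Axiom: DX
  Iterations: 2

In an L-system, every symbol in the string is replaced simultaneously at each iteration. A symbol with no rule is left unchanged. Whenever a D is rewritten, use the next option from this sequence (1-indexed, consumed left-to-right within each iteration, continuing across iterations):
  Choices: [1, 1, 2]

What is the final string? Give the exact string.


Step 0: DX
Step 1: DDX  (used choices [1])
Step 2: DDDDDX  (used choices [1, 2])

Answer: DDDDDX


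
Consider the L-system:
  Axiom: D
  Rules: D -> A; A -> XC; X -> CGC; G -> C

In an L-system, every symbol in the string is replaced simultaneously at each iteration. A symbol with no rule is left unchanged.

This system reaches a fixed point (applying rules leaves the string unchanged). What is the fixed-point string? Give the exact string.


Answer: CCCC

Derivation:
Step 0: D
Step 1: A
Step 2: XC
Step 3: CGCC
Step 4: CCCC
Step 5: CCCC  (unchanged — fixed point at step 4)


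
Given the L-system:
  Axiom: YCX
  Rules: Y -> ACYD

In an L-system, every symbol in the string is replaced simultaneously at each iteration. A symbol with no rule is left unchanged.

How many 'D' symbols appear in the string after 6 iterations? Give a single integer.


Step 0: YCX  (0 'D')
Step 1: ACYDCX  (1 'D')
Step 2: ACACYDDCX  (2 'D')
Step 3: ACACACYDDDCX  (3 'D')
Step 4: ACACACACYDDDDCX  (4 'D')
Step 5: ACACACACACYDDDDDCX  (5 'D')
Step 6: ACACACACACACYDDDDDDCX  (6 'D')

Answer: 6


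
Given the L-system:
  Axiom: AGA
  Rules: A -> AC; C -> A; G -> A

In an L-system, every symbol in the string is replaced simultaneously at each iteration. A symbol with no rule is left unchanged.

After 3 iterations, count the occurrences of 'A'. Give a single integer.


Step 0: AGA  (2 'A')
Step 1: ACAAC  (3 'A')
Step 2: ACAACACA  (5 'A')
Step 3: ACAACACAACAAC  (8 'A')

Answer: 8


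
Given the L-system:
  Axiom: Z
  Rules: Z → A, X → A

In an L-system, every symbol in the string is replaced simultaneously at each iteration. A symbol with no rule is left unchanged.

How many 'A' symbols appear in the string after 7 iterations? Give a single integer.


Step 0: Z  (0 'A')
Step 1: A  (1 'A')
Step 2: A  (1 'A')
Step 3: A  (1 'A')
Step 4: A  (1 'A')
Step 5: A  (1 'A')
Step 6: A  (1 'A')
Step 7: A  (1 'A')

Answer: 1


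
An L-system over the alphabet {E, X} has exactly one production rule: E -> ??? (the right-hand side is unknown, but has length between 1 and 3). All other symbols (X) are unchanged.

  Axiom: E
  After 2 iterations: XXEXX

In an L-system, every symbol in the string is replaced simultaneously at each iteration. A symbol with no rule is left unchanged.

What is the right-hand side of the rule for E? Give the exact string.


Answer: XEX

Derivation:
Trying E -> XEX:
  Step 0: E
  Step 1: XEX
  Step 2: XXEXX
Matches the given result.


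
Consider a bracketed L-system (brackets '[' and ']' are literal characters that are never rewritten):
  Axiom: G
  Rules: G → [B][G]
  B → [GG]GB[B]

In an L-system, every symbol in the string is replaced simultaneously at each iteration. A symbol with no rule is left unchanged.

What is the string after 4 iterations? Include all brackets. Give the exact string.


Step 0: G
Step 1: [B][G]
Step 2: [[GG]GB[B]][[B][G]]
Step 3: [[[B][G][B][G]][B][G][GG]GB[B][[GG]GB[B]]][[[GG]GB[B]][[B][G]]]
Step 4: [[[[GG]GB[B]][[B][G]][[GG]GB[B]][[B][G]]][[GG]GB[B]][[B][G]][[B][G][B][G]][B][G][GG]GB[B][[GG]GB[B]][[[B][G][B][G]][B][G][GG]GB[B][[GG]GB[B]]]][[[[B][G][B][G]][B][G][GG]GB[B][[GG]GB[B]]][[[GG]GB[B]][[B][G]]]]

Answer: [[[[GG]GB[B]][[B][G]][[GG]GB[B]][[B][G]]][[GG]GB[B]][[B][G]][[B][G][B][G]][B][G][GG]GB[B][[GG]GB[B]][[[B][G][B][G]][B][G][GG]GB[B][[GG]GB[B]]]][[[[B][G][B][G]][B][G][GG]GB[B][[GG]GB[B]]][[[GG]GB[B]][[B][G]]]]


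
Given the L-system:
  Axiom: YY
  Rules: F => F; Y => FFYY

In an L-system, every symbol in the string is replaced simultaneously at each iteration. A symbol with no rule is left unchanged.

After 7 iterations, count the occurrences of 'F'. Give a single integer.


Answer: 508

Derivation:
Step 0: length=2, 'F' count=0
Step 1: length=8, 'F' count=4
Step 2: length=20, 'F' count=12
Step 3: length=44, 'F' count=28
Step 4: length=92, 'F' count=60
Step 5: length=188, 'F' count=124
Step 6: length=380, 'F' count=252
Step 7: length=764, 'F' count=508
Final string: FFFFFFFFFFFFFFYYFFYYFFFFYYFFYYFFFFFFYYFFYYFFFFYYFFYYFFFFFFFFYYFFYYFFFFYYFFYYFFFFFFYYFFYYFFFFYYFFYYFFFFFFFFFFYYFFYYFFFFYYFFYYFFFFFFYYFFYYFFFFYYFFYYFFFFFFFFYYFFYYFFFFYYFFYYFFFFFFYYFFYYFFFFYYFFYYFFFFFFFFFFFFYYFFYYFFFFYYFFYYFFFFFFYYFFYYFFFFYYFFYYFFFFFFFFYYFFYYFFFFYYFFYYFFFFFFYYFFYYFFFFYYFFYYFFFFFFFFFFYYFFYYFFFFYYFFYYFFFFFFYYFFYYFFFFYYFFYYFFFFFFFFYYFFYYFFFFYYFFYYFFFFFFYYFFYYFFFFYYFFYYFFFFFFFFFFFFFFYYFFYYFFFFYYFFYYFFFFFFYYFFYYFFFFYYFFYYFFFFFFFFYYFFYYFFFFYYFFYYFFFFFFYYFFYYFFFFYYFFYYFFFFFFFFFFYYFFYYFFFFYYFFYYFFFFFFYYFFYYFFFFYYFFYYFFFFFFFFYYFFYYFFFFYYFFYYFFFFFFYYFFYYFFFFYYFFYYFFFFFFFFFFFFYYFFYYFFFFYYFFYYFFFFFFYYFFYYFFFFYYFFYYFFFFFFFFYYFFYYFFFFYYFFYYFFFFFFYYFFYYFFFFYYFFYYFFFFFFFFFFYYFFYYFFFFYYFFYYFFFFFFYYFFYYFFFFYYFFYYFFFFFFFFYYFFYYFFFFYYFFYYFFFFFFYYFFYYFFFFYYFFYY


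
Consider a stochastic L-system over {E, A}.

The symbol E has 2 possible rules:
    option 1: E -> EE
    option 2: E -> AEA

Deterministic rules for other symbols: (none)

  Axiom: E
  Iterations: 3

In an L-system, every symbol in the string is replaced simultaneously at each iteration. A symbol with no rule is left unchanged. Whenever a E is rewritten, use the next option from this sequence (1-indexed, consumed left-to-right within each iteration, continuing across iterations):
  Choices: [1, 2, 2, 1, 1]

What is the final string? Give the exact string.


Step 0: E
Step 1: EE  (used choices [1])
Step 2: AEAAEA  (used choices [2, 2])
Step 3: AEEAAEEA  (used choices [1, 1])

Answer: AEEAAEEA


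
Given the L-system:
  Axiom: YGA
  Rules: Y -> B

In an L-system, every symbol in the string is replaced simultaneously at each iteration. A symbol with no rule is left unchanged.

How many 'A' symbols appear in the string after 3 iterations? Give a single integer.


Answer: 1

Derivation:
Step 0: YGA  (1 'A')
Step 1: BGA  (1 'A')
Step 2: BGA  (1 'A')
Step 3: BGA  (1 'A')


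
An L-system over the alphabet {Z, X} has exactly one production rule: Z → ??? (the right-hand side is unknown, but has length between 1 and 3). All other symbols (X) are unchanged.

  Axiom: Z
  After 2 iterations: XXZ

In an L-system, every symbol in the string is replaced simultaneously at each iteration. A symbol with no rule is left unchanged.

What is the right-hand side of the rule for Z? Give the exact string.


Trying Z → XZ:
  Step 0: Z
  Step 1: XZ
  Step 2: XXZ
Matches the given result.

Answer: XZ


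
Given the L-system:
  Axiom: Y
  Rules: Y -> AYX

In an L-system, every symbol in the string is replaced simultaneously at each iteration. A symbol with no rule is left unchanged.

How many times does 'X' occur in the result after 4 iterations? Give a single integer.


Step 0: Y  (0 'X')
Step 1: AYX  (1 'X')
Step 2: AAYXX  (2 'X')
Step 3: AAAYXXX  (3 'X')
Step 4: AAAAYXXXX  (4 'X')

Answer: 4


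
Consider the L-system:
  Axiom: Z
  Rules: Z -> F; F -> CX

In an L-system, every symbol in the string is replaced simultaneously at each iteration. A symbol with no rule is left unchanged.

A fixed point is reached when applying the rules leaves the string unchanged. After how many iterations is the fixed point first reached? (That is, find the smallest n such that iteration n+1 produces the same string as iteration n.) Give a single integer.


Step 0: Z
Step 1: F
Step 2: CX
Step 3: CX  (unchanged — fixed point at step 2)

Answer: 2


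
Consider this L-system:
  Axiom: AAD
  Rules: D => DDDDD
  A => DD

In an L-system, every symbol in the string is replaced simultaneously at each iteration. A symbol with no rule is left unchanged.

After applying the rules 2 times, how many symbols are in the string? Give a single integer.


Answer: 45

Derivation:
Step 0: length = 3
Step 1: length = 9
Step 2: length = 45


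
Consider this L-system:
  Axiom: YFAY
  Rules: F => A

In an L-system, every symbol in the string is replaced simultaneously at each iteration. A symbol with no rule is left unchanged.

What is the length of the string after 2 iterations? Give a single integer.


Step 0: length = 4
Step 1: length = 4
Step 2: length = 4

Answer: 4


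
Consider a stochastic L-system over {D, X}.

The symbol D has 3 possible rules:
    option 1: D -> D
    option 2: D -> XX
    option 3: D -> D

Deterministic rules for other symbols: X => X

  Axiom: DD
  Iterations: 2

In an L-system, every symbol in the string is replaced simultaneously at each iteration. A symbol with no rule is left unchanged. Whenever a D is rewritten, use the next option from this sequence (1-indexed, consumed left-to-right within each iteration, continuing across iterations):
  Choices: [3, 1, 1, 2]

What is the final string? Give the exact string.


Step 0: DD
Step 1: DD  (used choices [3, 1])
Step 2: DXX  (used choices [1, 2])

Answer: DXX


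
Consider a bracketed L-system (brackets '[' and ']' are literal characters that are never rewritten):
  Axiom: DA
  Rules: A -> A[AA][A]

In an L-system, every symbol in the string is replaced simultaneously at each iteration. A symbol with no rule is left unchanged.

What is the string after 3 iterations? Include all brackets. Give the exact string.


Step 0: DA
Step 1: DA[AA][A]
Step 2: DA[AA][A][A[AA][A]A[AA][A]][A[AA][A]]
Step 3: DA[AA][A][A[AA][A]A[AA][A]][A[AA][A]][A[AA][A][A[AA][A]A[AA][A]][A[AA][A]]A[AA][A][A[AA][A]A[AA][A]][A[AA][A]]][A[AA][A][A[AA][A]A[AA][A]][A[AA][A]]]

Answer: DA[AA][A][A[AA][A]A[AA][A]][A[AA][A]][A[AA][A][A[AA][A]A[AA][A]][A[AA][A]]A[AA][A][A[AA][A]A[AA][A]][A[AA][A]]][A[AA][A][A[AA][A]A[AA][A]][A[AA][A]]]


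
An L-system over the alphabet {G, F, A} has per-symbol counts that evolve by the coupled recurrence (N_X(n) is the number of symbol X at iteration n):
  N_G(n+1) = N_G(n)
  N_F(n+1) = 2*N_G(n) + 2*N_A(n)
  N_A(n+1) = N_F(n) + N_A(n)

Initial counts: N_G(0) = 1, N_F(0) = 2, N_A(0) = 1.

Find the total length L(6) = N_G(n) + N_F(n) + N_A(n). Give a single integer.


Answer: 256

Derivation:
Step 0: N_G=1, N_F=2, N_A=1, L=4
Step 1: N_G=1, N_F=4, N_A=3, L=8
Step 2: N_G=1, N_F=8, N_A=7, L=16
Step 3: N_G=1, N_F=16, N_A=15, L=32
Step 4: N_G=1, N_F=32, N_A=31, L=64
Step 5: N_G=1, N_F=64, N_A=63, L=128
Step 6: N_G=1, N_F=128, N_A=127, L=256


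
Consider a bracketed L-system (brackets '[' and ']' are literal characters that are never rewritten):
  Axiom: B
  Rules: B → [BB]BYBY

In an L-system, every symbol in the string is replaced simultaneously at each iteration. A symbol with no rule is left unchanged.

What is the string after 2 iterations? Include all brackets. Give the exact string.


Step 0: B
Step 1: [BB]BYBY
Step 2: [[BB]BYBY[BB]BYBY][BB]BYBYY[BB]BYBYY

Answer: [[BB]BYBY[BB]BYBY][BB]BYBYY[BB]BYBYY


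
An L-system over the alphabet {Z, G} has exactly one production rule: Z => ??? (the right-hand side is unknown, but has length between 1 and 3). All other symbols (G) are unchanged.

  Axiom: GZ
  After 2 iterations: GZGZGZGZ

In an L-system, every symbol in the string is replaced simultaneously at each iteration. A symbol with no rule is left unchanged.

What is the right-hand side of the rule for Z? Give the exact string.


Trying Z => ZGZ:
  Step 0: GZ
  Step 1: GZGZ
  Step 2: GZGZGZGZ
Matches the given result.

Answer: ZGZ


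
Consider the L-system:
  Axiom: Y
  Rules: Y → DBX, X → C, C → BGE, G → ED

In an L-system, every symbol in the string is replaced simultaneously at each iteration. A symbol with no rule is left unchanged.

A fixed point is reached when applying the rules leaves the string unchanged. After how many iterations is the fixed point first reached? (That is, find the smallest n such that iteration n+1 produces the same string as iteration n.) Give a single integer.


Step 0: Y
Step 1: DBX
Step 2: DBC
Step 3: DBBGE
Step 4: DBBEDE
Step 5: DBBEDE  (unchanged — fixed point at step 4)

Answer: 4


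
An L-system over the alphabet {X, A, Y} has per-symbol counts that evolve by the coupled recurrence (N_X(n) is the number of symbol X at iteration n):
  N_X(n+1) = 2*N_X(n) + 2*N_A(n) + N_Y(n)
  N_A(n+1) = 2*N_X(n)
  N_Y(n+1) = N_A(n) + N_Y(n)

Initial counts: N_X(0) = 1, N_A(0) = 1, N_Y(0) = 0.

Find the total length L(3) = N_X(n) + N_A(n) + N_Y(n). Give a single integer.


Step 0: N_X=1, N_A=1, N_Y=0, L=2
Step 1: N_X=4, N_A=2, N_Y=1, L=7
Step 2: N_X=13, N_A=8, N_Y=3, L=24
Step 3: N_X=45, N_A=26, N_Y=11, L=82

Answer: 82


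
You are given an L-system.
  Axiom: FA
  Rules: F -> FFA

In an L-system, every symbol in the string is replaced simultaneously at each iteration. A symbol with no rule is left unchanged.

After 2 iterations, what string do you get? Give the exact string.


Step 0: FA
Step 1: FFAA
Step 2: FFAFFAAA

Answer: FFAFFAAA


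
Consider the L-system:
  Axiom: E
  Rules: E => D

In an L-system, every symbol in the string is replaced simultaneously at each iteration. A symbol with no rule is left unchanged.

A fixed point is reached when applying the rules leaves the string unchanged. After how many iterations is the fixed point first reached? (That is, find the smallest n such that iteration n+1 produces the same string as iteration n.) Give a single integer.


Step 0: E
Step 1: D
Step 2: D  (unchanged — fixed point at step 1)

Answer: 1


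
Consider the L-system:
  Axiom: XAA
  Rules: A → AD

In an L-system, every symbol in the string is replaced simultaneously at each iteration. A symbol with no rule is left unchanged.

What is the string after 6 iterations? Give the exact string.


Step 0: XAA
Step 1: XADAD
Step 2: XADDADD
Step 3: XADDDADDD
Step 4: XADDDDADDDD
Step 5: XADDDDDADDDDD
Step 6: XADDDDDDADDDDDD

Answer: XADDDDDDADDDDDD


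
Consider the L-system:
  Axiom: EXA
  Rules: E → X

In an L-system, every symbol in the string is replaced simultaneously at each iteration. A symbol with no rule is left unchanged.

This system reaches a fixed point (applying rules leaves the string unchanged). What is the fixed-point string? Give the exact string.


Answer: XXA

Derivation:
Step 0: EXA
Step 1: XXA
Step 2: XXA  (unchanged — fixed point at step 1)


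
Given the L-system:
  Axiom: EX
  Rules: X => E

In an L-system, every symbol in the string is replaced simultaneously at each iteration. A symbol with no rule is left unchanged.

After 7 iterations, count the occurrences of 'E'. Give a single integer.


Step 0: EX  (1 'E')
Step 1: EE  (2 'E')
Step 2: EE  (2 'E')
Step 3: EE  (2 'E')
Step 4: EE  (2 'E')
Step 5: EE  (2 'E')
Step 6: EE  (2 'E')
Step 7: EE  (2 'E')

Answer: 2


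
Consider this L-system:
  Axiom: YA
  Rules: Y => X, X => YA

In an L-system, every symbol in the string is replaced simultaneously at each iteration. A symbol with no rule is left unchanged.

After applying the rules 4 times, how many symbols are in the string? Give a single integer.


Answer: 4

Derivation:
Step 0: length = 2
Step 1: length = 2
Step 2: length = 3
Step 3: length = 3
Step 4: length = 4


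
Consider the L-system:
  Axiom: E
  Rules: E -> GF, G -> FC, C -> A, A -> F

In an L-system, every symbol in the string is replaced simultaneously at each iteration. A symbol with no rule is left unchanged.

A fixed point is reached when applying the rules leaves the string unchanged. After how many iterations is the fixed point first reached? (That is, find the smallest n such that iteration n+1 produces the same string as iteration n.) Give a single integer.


Answer: 4

Derivation:
Step 0: E
Step 1: GF
Step 2: FCF
Step 3: FAF
Step 4: FFF
Step 5: FFF  (unchanged — fixed point at step 4)


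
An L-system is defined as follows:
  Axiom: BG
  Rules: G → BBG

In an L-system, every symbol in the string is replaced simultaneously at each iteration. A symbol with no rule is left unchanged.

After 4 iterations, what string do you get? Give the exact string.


Step 0: BG
Step 1: BBBG
Step 2: BBBBBG
Step 3: BBBBBBBG
Step 4: BBBBBBBBBG

Answer: BBBBBBBBBG


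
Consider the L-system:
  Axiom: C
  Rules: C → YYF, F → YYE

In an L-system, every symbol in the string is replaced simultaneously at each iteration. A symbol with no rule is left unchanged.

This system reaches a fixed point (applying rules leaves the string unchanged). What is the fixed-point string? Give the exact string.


Answer: YYYYE

Derivation:
Step 0: C
Step 1: YYF
Step 2: YYYYE
Step 3: YYYYE  (unchanged — fixed point at step 2)


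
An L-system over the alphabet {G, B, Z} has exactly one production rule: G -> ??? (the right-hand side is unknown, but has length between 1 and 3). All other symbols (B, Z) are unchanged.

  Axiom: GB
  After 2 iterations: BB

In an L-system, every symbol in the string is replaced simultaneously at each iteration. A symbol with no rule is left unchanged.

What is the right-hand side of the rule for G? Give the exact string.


Trying G -> B:
  Step 0: GB
  Step 1: BB
  Step 2: BB
Matches the given result.

Answer: B


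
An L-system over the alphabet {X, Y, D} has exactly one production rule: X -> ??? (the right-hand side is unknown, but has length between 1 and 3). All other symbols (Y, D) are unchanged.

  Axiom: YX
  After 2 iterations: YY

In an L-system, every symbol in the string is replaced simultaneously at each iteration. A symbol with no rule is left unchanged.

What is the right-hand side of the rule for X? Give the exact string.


Trying X -> Y:
  Step 0: YX
  Step 1: YY
  Step 2: YY
Matches the given result.

Answer: Y


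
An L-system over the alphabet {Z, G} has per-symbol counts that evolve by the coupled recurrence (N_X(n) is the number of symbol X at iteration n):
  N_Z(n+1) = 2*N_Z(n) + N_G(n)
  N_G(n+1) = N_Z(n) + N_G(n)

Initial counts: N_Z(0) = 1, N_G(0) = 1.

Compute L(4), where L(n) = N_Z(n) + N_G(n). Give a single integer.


Step 0: N_Z=1, N_G=1, L=2
Step 1: N_Z=3, N_G=2, L=5
Step 2: N_Z=8, N_G=5, L=13
Step 3: N_Z=21, N_G=13, L=34
Step 4: N_Z=55, N_G=34, L=89

Answer: 89


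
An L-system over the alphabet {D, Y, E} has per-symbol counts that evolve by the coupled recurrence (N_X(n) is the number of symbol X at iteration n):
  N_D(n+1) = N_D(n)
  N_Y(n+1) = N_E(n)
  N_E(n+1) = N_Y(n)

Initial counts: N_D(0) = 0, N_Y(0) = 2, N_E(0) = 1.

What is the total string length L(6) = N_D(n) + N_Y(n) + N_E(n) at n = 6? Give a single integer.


Answer: 3

Derivation:
Step 0: N_D=0, N_Y=2, N_E=1, L=3
Step 1: N_D=0, N_Y=1, N_E=2, L=3
Step 2: N_D=0, N_Y=2, N_E=1, L=3
Step 3: N_D=0, N_Y=1, N_E=2, L=3
Step 4: N_D=0, N_Y=2, N_E=1, L=3
Step 5: N_D=0, N_Y=1, N_E=2, L=3
Step 6: N_D=0, N_Y=2, N_E=1, L=3


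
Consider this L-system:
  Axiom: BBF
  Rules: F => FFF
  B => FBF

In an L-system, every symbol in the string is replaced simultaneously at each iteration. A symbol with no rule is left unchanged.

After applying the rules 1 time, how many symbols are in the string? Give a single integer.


Answer: 9

Derivation:
Step 0: length = 3
Step 1: length = 9


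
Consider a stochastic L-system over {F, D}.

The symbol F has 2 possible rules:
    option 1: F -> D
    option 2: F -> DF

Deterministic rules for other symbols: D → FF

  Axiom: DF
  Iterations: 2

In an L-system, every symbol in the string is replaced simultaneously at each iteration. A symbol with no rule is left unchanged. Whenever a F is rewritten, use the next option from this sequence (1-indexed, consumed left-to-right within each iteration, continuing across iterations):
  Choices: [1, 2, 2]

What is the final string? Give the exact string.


Step 0: DF
Step 1: FFD  (used choices [1])
Step 2: DFDFFF  (used choices [2, 2])

Answer: DFDFFF


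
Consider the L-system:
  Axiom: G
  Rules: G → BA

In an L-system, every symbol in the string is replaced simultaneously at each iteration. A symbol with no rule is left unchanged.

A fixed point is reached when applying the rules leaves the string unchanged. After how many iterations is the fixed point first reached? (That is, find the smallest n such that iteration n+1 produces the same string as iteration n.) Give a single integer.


Step 0: G
Step 1: BA
Step 2: BA  (unchanged — fixed point at step 1)

Answer: 1


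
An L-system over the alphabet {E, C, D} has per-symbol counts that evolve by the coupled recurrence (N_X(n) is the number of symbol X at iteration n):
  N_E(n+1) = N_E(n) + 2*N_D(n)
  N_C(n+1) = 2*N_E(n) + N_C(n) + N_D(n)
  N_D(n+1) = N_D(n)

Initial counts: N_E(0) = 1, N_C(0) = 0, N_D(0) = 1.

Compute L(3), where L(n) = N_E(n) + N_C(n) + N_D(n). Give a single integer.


Step 0: N_E=1, N_C=0, N_D=1, L=2
Step 1: N_E=3, N_C=3, N_D=1, L=7
Step 2: N_E=5, N_C=10, N_D=1, L=16
Step 3: N_E=7, N_C=21, N_D=1, L=29

Answer: 29


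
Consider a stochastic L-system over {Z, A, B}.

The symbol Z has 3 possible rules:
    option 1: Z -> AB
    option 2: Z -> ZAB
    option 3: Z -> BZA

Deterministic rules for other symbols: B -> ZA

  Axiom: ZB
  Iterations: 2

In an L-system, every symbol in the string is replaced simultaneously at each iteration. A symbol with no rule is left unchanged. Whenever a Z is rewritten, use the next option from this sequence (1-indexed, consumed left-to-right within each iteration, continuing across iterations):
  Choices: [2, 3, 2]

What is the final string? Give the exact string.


Step 0: ZB
Step 1: ZABZA  (used choices [2])
Step 2: BZAAZAZABA  (used choices [3, 2])

Answer: BZAAZAZABA


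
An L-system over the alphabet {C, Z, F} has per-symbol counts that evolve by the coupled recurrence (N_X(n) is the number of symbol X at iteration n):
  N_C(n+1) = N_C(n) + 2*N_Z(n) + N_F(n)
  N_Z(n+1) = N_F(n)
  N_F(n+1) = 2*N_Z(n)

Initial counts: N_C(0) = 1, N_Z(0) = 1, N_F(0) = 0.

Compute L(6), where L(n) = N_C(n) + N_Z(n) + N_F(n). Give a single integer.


Step 0: N_C=1, N_Z=1, N_F=0, L=2
Step 1: N_C=3, N_Z=0, N_F=2, L=5
Step 2: N_C=5, N_Z=2, N_F=0, L=7
Step 3: N_C=9, N_Z=0, N_F=4, L=13
Step 4: N_C=13, N_Z=4, N_F=0, L=17
Step 5: N_C=21, N_Z=0, N_F=8, L=29
Step 6: N_C=29, N_Z=8, N_F=0, L=37

Answer: 37


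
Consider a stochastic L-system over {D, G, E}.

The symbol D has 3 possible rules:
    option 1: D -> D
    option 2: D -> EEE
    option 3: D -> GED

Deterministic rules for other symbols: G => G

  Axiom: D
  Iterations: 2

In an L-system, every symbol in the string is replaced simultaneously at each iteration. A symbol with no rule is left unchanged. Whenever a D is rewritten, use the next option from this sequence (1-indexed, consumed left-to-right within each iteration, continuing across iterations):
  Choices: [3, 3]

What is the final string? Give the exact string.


Step 0: D
Step 1: GED  (used choices [3])
Step 2: GEGED  (used choices [3])

Answer: GEGED
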